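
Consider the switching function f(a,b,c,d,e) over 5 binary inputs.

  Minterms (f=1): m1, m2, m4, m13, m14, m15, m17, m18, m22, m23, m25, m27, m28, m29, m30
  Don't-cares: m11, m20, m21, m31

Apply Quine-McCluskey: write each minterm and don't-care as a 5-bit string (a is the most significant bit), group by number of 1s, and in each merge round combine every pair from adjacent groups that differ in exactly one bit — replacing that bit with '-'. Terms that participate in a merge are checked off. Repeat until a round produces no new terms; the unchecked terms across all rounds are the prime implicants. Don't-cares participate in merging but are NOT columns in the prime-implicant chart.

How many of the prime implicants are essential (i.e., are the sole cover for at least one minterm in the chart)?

6

size-2^0 implicants → 00001(✓)  00010(✓)  00100(✓)  01011(✓)  01101(✓)  01110(✓)  01111(✓)  10001(✓)  10010(✓)  10100(✓)  10101(✓)  10110(✓)  10111(✓)  11001(✓)  11011(✓)  11100(✓)  11101(✓)  11110(✓)  11111(✓)
size-2^1 implicants → -0001  -0010  -0100  -1011(✓)  -1101(✓)  -1110(✓)  -1111(✓)  01-11(✓)  011-1(✓)  0111-(✓)  1-001(✓)  1-100(✓)  1-101(✓)  1-110(✓)  1-111(✓)  10-01(✓)  10-10  101-0(✓)  101-1(✓)  1010-(✓)  1011-(✓)  11-01(✓)  11-11(✓)  110-1(✓)  111-0(✓)  111-1(✓)  1110-(✓)  1111-(✓)
size-2^2 implicants → -1-11  -11-1  -111-  1--01  1-1-0(✓)  1-1-1(✓)  1-10-(✓)  1-11-(✓)  101--(✓)  11--1  111--(✓)
size-2^3 implicants → 1-1--
Unchecked terms (primes): -0001, -0010, -0100, -1-11, -11-1, -111-, 1--01, 1-1--, 10-10, 11--1
Minterm coverage:
  m1 ⊆ -0001 [E]
  m2 ⊆ -0010 [E]
  m4 ⊆ -0100 [E]
  m13 ⊆ -11-1 [E]
  m14 ⊆ -111- [E]
  m15 ⊆ -1-11,-11-1,-111-
  m17 ⊆ -0001,1--01
  m18 ⊆ -0010,10-10
  m22 ⊆ 1-1--,10-10
  m23 ⊆ 1-1-- [E]
  m25 ⊆ 1--01,11--1
  m27 ⊆ -1-11,11--1
  m28 ⊆ 1-1-- [E]
  m29 ⊆ -11-1,1--01,1-1--,11--1
  m30 ⊆ -111-,1-1--
E = {-0001, -0010, -0100, -11-1, -111-, 1-1--}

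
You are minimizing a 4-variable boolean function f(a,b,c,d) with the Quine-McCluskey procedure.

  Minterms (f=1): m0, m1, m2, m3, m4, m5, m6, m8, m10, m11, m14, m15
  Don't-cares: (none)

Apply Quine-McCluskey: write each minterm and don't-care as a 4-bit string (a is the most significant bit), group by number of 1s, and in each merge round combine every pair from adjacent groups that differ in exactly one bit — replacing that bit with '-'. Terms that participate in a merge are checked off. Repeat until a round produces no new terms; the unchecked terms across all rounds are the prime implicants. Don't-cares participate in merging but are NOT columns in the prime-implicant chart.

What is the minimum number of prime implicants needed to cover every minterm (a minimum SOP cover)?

Round 0: 0000✓ 0001✓ 0010✓ 0011✓ 0100✓ 0101✓ 0110✓ 1000✓ 1010✓ 1011✓ 1110✓ 1111✓
Round 1: -000✓ -010✓ -011✓ -110✓ 0-00✓ 0-01✓ 0-10✓ 00-0✓ 00-1✓ 000-✓ 001-✓ 01-0✓ 010-✓ 1-10✓ 1-11✓ 10-0✓ 101-✓ 111-✓
Round 2: --10 -0-0 -01- 0--0 0-0- 00-- 1-1-
PIs = {--10, -0-0, -01-, 0--0, 0-0-, 00--, 1-1-}
Coverage chart:
  m0: -0-0,0--0,0-0-,00--
  m1: 0-0-,00--
  m2: --10,-0-0,-01-,0--0,00--
  m3: -01-,00--
  m4: 0--0,0-0-
  m5: 0-0- ←essential
  m6: --10,0--0
  m8: -0-0 ←essential
  m10: --10,-0-0,-01-,1-1-
  m11: -01-,1-1-
  m14: --10,1-1-
  m15: 1-1- ←essential
Essential: -0-0, 0-0-, 1-1-
Petrick residual → --10, -01-
Min cover (5 terms): cd' + b'd' + b'c + a'c' + ac

5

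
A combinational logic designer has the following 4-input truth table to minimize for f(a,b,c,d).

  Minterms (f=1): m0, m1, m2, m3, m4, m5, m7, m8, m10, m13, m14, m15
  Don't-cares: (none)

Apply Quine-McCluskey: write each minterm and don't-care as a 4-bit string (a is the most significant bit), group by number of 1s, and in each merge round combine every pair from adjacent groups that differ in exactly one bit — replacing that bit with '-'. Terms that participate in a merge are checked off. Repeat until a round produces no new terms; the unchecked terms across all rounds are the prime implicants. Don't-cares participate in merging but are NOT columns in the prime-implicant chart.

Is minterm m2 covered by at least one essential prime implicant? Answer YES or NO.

size-2^0 implicants → 0000(✓)  0001(✓)  0010(✓)  0011(✓)  0100(✓)  0101(✓)  0111(✓)  1000(✓)  1010(✓)  1101(✓)  1110(✓)  1111(✓)
size-2^1 implicants → -000(✓)  -010(✓)  -101(✓)  -111(✓)  0-00(✓)  0-01(✓)  0-11(✓)  00-0(✓)  00-1(✓)  000-(✓)  001-(✓)  01-1(✓)  010-(✓)  1-10  10-0(✓)  11-1(✓)  111-
size-2^2 implicants → -0-0  -1-1  0--1  0-0-  00--
Unchecked terms (primes): -0-0, -1-1, 0--1, 0-0-, 00--, 1-10, 111-
Minterm coverage:
  m0 ⊆ -0-0,0-0-,00--
  m1 ⊆ 0--1,0-0-,00--
  m2 ⊆ -0-0,00--
  m3 ⊆ 0--1,00--
  m4 ⊆ 0-0- [E]
  m5 ⊆ -1-1,0--1,0-0-
  m7 ⊆ -1-1,0--1
  m8 ⊆ -0-0 [E]
  m10 ⊆ -0-0,1-10
  m13 ⊆ -1-1 [E]
  m14 ⊆ 1-10,111-
  m15 ⊆ -1-1,111-
E = {-0-0, -1-1, 0-0-}

YES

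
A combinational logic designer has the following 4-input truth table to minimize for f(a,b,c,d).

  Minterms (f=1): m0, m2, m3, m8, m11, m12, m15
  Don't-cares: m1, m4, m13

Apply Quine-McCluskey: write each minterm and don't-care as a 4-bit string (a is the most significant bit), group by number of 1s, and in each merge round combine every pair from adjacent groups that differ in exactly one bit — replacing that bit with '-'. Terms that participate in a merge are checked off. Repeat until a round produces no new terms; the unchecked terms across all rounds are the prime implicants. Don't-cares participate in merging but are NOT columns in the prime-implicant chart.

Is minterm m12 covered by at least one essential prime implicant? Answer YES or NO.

size-2^0 implicants → 0000(✓)  0001(✓)  0010(✓)  0011(✓)  0100(✓)  1000(✓)  1011(✓)  1100(✓)  1101(✓)  1111(✓)
size-2^1 implicants → -000(✓)  -011  -100(✓)  0-00(✓)  00-0(✓)  00-1(✓)  000-(✓)  001-(✓)  1-00(✓)  1-11  11-1  110-
size-2^2 implicants → --00  00--
Unchecked terms (primes): --00, -011, 00--, 1-11, 11-1, 110-
Minterm coverage:
  m0 ⊆ --00,00--
  m2 ⊆ 00-- [E]
  m3 ⊆ -011,00--
  m8 ⊆ --00 [E]
  m11 ⊆ -011,1-11
  m12 ⊆ --00,110-
  m15 ⊆ 1-11,11-1
E = {--00, 00--}

YES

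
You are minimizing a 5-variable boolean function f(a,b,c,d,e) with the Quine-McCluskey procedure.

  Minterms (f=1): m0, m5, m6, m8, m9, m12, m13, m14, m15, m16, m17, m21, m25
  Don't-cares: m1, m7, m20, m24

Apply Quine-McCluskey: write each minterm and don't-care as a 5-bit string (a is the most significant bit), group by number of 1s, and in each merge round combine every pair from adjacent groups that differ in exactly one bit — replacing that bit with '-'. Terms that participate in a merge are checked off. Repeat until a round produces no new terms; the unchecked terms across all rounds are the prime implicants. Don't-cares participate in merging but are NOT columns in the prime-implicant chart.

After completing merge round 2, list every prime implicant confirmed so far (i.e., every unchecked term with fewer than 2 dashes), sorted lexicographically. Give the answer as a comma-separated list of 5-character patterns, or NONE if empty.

NONE

size-2^0 implicants → 00000(✓)  00001(✓)  00101(✓)  00110(✓)  00111(✓)  01000(✓)  01001(✓)  01100(✓)  01101(✓)  01110(✓)  01111(✓)  10000(✓)  10001(✓)  10100(✓)  10101(✓)  11000(✓)  11001(✓)
size-2^1 implicants → -0000(✓)  -0001(✓)  -0101(✓)  -1000(✓)  -1001(✓)  0-000(✓)  0-001(✓)  0-101(✓)  0-110(✓)  0-111(✓)  00-01(✓)  0000-(✓)  001-1(✓)  0011-(✓)  01-00(✓)  01-01(✓)  0100-(✓)  011-0(✓)  011-1(✓)  0110-(✓)  0111-(✓)  1-000(✓)  1-001(✓)  10-00(✓)  10-01(✓)  1000-(✓)  1010-(✓)  1100-(✓)
size-2^2 implicants → --000(✓)  --001(✓)  -0-01  -000-(✓)  -100-(✓)  0--01  0-00-(✓)  0-1-1  0-11-  01-0-  011--  1-00-(✓)  10-0-
size-2^3 implicants → --00-
Unchecked terms (primes): --00-, -0-01, 0--01, 0-1-1, 0-11-, 01-0-, 011--, 10-0-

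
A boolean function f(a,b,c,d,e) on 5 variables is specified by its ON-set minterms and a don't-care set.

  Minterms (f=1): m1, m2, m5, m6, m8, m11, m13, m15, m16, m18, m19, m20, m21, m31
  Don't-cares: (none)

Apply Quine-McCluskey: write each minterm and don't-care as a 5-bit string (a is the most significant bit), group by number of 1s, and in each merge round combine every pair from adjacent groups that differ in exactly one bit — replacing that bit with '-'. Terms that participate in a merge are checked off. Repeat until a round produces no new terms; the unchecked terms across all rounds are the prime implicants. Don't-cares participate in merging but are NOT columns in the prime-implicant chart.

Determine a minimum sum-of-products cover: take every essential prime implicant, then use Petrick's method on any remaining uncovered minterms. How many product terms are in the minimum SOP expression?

9

[col 0] 00001*, 00010*, 00101*, 00110*, 01000, 01011*, 01101*, 01111*, 10000*, 10010*, 10011*, 10100*, 10101*, 11111*
[col 1] -0010, -0101, -1111, 0-101, 00-01, 00-10, 01-11, 011-1, 10-00, 100-0, 1001-, 1010-
Prime implicants: -0010, -0101, -1111, 0-101, 00-01, 00-10, 01-11, 01000, 011-1, 10-00, 100-0, 1001-, 1010-
PI chart (minterm → PIs covering it):
  1 | 00-01  (sole → essential)
  2 | -0010,00-10
  5 | -0101,0-101,00-01
  6 | 00-10  (sole → essential)
  8 | 01000  (sole → essential)
  11 | 01-11  (sole → essential)
  13 | 0-101,011-1
  15 | -1111,01-11,011-1
  16 | 10-00,100-0
  18 | -0010,100-0,1001-
  19 | 1001-  (sole → essential)
  20 | 10-00,1010-
  21 | -0101,1010-
  31 | -1111  (sole → essential)
Essential prime implicants: -1111, 00-01, 00-10, 01-11, 01000, 1001-
Petrick residual → -0101, 0-101, 10-00
Minimum SOP uses 9 PIs: b'cd'e + bcde + a'cd'e + a'b'd'e + a'b'de' + a'bde + a'bc'd'e' + ab'd'e' + ab'c'd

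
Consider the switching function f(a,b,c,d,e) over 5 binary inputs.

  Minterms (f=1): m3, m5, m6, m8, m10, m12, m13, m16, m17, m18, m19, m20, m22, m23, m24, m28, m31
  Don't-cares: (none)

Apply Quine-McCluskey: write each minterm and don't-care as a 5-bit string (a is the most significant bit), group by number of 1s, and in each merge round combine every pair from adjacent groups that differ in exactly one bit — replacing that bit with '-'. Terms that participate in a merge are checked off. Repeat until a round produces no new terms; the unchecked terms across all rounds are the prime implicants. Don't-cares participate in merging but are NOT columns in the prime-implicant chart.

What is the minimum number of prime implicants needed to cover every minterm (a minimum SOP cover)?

Round 0: 00011✓ 00101✓ 00110✓ 01000✓ 01010✓ 01100✓ 01101✓ 10000✓ 10001✓ 10010✓ 10011✓ 10100✓ 10110✓ 10111✓ 11000✓ 11100✓ 11111✓
Round 1: -0011 -0110 -1000✓ -1100✓ 0-101 01-00✓ 010-0 0110- 1-000✓ 1-100✓ 1-111 10-00✓ 10-10✓ 10-11✓ 100-0✓ 100-1✓ 1000-✓ 1001-✓ 101-0✓ 1011-✓ 11-00✓
Round 2: -1-00 1--00 10--0 10-1- 100--
PIs = {-0011, -0110, -1-00, 0-101, 010-0, 0110-, 1--00, 1-111, 10--0, 10-1-, 100--}
Coverage chart:
  m3: -0011 ←essential
  m5: 0-101 ←essential
  m6: -0110 ←essential
  m8: -1-00,010-0
  m10: 010-0 ←essential
  m12: -1-00,0110-
  m13: 0-101,0110-
  m16: 1--00,10--0,100--
  m17: 100-- ←essential
  m18: 10--0,10-1-,100--
  m19: -0011,10-1-,100--
  m20: 1--00,10--0
  m22: -0110,10--0,10-1-
  m23: 1-111,10-1-
  m24: -1-00,1--00
  m28: -1-00,1--00
  m31: 1-111 ←essential
Essential: -0011, -0110, 0-101, 010-0, 1-111, 100--
Petrick residual → -1-00, 1--00
Min cover (8 terms): b'c'de + b'cde' + bd'e' + a'cd'e + a'bc'e' + ad'e' + acde + ab'c'

8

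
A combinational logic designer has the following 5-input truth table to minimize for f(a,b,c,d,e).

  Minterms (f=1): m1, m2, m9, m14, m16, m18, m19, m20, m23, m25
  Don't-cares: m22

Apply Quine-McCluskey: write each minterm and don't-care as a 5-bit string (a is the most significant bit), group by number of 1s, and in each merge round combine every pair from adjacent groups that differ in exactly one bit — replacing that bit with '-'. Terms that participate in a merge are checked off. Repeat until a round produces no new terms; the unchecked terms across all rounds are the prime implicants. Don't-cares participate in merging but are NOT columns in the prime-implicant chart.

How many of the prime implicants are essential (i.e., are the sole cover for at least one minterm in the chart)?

6

[col 0] 00001*, 00010*, 01001*, 01110, 10000*, 10010*, 10011*, 10100*, 10110*, 10111*, 11001*
[col 1] -0010, -1001, 0-001, 10-00*, 10-10*, 10-11*, 100-0*, 1001-*, 101-0*, 1011-*
[col 2] 10--0, 10-1-
Prime implicants: -0010, -1001, 0-001, 01110, 10--0, 10-1-
PI chart (minterm → PIs covering it):
  1 | 0-001  (sole → essential)
  2 | -0010  (sole → essential)
  9 | -1001,0-001
  14 | 01110  (sole → essential)
  16 | 10--0  (sole → essential)
  18 | -0010,10--0,10-1-
  19 | 10-1-  (sole → essential)
  20 | 10--0  (sole → essential)
  23 | 10-1-  (sole → essential)
  25 | -1001  (sole → essential)
Essential prime implicants: -0010, -1001, 0-001, 01110, 10--0, 10-1-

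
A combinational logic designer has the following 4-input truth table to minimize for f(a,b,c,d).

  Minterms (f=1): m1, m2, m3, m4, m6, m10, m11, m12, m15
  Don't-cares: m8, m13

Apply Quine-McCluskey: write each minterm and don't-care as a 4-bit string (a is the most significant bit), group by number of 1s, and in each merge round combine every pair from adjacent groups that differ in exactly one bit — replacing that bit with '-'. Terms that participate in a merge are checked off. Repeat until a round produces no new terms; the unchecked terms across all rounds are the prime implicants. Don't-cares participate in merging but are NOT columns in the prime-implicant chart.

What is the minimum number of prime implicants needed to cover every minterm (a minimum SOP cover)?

5

size-2^0 implicants → 0001(✓)  0010(✓)  0011(✓)  0100(✓)  0110(✓)  1000(✓)  1010(✓)  1011(✓)  1100(✓)  1101(✓)  1111(✓)
size-2^1 implicants → -010(✓)  -011(✓)  -100  0-10  00-1  001-(✓)  01-0  1-00  1-11  10-0  101-(✓)  11-1  110-
size-2^2 implicants → -01-
Unchecked terms (primes): -01-, -100, 0-10, 00-1, 01-0, 1-00, 1-11, 10-0, 11-1, 110-
Minterm coverage:
  m1 ⊆ 00-1 [E]
  m2 ⊆ -01-,0-10
  m3 ⊆ -01-,00-1
  m4 ⊆ -100,01-0
  m6 ⊆ 0-10,01-0
  m10 ⊆ -01-,10-0
  m11 ⊆ -01-,1-11
  m12 ⊆ -100,1-00,110-
  m15 ⊆ 1-11,11-1
E = {00-1}
Petrick residual → -01-, -100, 0-10, 1-11
Cover = b'c + bc'd' + a'cd' + a'b'd + acd  |cover|=5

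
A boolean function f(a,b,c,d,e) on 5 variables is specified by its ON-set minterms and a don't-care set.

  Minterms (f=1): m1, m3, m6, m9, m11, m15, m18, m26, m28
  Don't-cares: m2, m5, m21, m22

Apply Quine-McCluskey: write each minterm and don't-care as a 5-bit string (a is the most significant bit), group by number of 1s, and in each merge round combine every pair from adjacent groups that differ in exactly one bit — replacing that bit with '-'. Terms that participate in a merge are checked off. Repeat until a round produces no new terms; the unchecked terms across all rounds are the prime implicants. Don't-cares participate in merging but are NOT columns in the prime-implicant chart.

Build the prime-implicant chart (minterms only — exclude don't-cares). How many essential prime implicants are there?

5

Round 0: 00001✓ 00010✓ 00011✓ 00101✓ 00110✓ 01001✓ 01011✓ 01111✓ 10010✓ 10101✓ 10110✓ 11010✓ 11100
Round 1: -0010✓ -0101 -0110✓ 0-001✓ 0-011✓ 00-01 00-10✓ 000-1✓ 0001- 01-11 010-1✓ 1-010 10-10✓
Round 2: -0-10 0-0-1
PIs = {-0-10, -0101, 0-0-1, 00-01, 0001-, 01-11, 1-010, 11100}
Coverage chart:
  m1: 0-0-1,00-01
  m3: 0-0-1,0001-
  m6: -0-10 ←essential
  m9: 0-0-1 ←essential
  m11: 0-0-1,01-11
  m15: 01-11 ←essential
  m18: -0-10,1-010
  m26: 1-010 ←essential
  m28: 11100 ←essential
Essential: -0-10, 0-0-1, 01-11, 1-010, 11100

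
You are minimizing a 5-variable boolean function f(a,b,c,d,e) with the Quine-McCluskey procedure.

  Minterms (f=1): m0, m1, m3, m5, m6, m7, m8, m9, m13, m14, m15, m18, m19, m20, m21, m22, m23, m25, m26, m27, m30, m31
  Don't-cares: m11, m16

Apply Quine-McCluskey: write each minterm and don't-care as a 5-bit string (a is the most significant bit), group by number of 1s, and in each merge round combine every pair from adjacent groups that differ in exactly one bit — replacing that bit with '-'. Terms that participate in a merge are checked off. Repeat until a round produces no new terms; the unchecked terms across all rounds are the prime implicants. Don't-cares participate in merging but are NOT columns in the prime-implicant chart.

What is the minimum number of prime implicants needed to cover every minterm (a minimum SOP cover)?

[col 0] 00000*, 00001*, 00011*, 00101*, 00110*, 00111*, 01000*, 01001*, 01011*, 01101*, 01110*, 01111*, 10000*, 10010*, 10011*, 10100*, 10101*, 10110*, 10111*, 11001*, 11010*, 11011*, 11110*, 11111*
[col 1] -0000, -0011*, -0101*, -0110*, -0111*, -1001*, -1011*, -1110*, -1111*, 0-000*, 0-001*, 0-011*, 0-101*, 0-110*, 0-111*, 00-01*, 00-11*, 000-1*, 0000-*, 001-1*, 0011-*, 01-01*, 01-11*, 010-1*, 0100-*, 011-1*, 0111-*, 1-010*, 1-011*, 1-110*, 1-111*, 10-00*, 10-10*, 10-11*, 100-0*, 1001-*, 101-0*, 101-1*, 1010-*, 1011-*, 11-10*, 11-11*, 110-1*, 1101-*, 1111-*
[col 2] --011*, --110*, --111*, -0-11*, -01-1, -011-*, -1-11*, -10-1, -111-*, 0--01*, 0--11*, 0-0-1*, 0-00-, 0-1-1*, 0-11-*, 00--1*, 01--1*, 1--10*, 1--11*, 1-01-*, 1-11-*, 10--0, 10-1-*, 101--, 11-1-*
[col 3] ---11, --11-, 0---1, 1--1-
Prime implicants: ---11, --11-, -0000, -01-1, -10-1, 0---1, 0-00-, 1--1-, 10--0, 101--
PI chart (minterm → PIs covering it):
  0 | -0000,0-00-
  1 | 0---1,0-00-
  3 | ---11,0---1
  5 | -01-1,0---1
  6 | --11-  (sole → essential)
  7 | ---11,--11-,-01-1,0---1
  8 | 0-00-  (sole → essential)
  9 | -10-1,0---1,0-00-
  13 | 0---1  (sole → essential)
  14 | --11-  (sole → essential)
  15 | ---11,--11-,0---1
  18 | 1--1-,10--0
  19 | ---11,1--1-
  20 | 10--0,101--
  21 | -01-1,101--
  22 | --11-,1--1-,10--0,101--
  23 | ---11,--11-,-01-1,1--1-,101--
  25 | -10-1  (sole → essential)
  26 | 1--1-  (sole → essential)
  27 | ---11,-10-1,1--1-
  30 | --11-,1--1-
  31 | ---11,--11-,1--1-
Essential prime implicants: --11-, -10-1, 0---1, 0-00-, 1--1-
Petrick residual → 101--
Minimum SOP uses 6 PIs: cd + bc'e + a'e + a'c'd' + ad + ab'c

6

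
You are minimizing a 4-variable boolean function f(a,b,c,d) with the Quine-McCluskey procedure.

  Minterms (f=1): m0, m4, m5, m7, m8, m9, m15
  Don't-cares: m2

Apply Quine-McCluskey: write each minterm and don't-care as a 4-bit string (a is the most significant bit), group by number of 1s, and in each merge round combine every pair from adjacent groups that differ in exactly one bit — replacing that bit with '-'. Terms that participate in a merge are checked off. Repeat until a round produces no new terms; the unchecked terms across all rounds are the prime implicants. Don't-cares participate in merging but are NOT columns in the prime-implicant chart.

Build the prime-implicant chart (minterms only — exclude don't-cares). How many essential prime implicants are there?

size-2^0 implicants → 0000(✓)  0010(✓)  0100(✓)  0101(✓)  0111(✓)  1000(✓)  1001(✓)  1111(✓)
size-2^1 implicants → -000  -111  0-00  00-0  01-1  010-  100-
Unchecked terms (primes): -000, -111, 0-00, 00-0, 01-1, 010-, 100-
Minterm coverage:
  m0 ⊆ -000,0-00,00-0
  m4 ⊆ 0-00,010-
  m5 ⊆ 01-1,010-
  m7 ⊆ -111,01-1
  m8 ⊆ -000,100-
  m9 ⊆ 100- [E]
  m15 ⊆ -111 [E]
E = {-111, 100-}

2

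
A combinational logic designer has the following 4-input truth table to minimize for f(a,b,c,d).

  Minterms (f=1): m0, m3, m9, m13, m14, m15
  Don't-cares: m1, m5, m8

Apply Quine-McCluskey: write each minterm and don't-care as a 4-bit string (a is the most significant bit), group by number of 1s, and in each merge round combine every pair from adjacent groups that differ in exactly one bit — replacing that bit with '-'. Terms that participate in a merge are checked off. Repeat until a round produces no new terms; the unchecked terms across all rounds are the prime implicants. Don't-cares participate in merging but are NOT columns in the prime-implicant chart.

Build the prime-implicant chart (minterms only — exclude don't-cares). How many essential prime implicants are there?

Round 0: 0000✓ 0001✓ 0011✓ 0101✓ 1000✓ 1001✓ 1101✓ 1110✓ 1111✓
Round 1: -000✓ -001✓ -101✓ 0-01✓ 00-1 000-✓ 1-01✓ 100-✓ 11-1 111-
Round 2: --01 -00-
PIs = {--01, -00-, 00-1, 11-1, 111-}
Coverage chart:
  m0: -00- ←essential
  m3: 00-1 ←essential
  m9: --01,-00-
  m13: --01,11-1
  m14: 111- ←essential
  m15: 11-1,111-
Essential: -00-, 00-1, 111-

3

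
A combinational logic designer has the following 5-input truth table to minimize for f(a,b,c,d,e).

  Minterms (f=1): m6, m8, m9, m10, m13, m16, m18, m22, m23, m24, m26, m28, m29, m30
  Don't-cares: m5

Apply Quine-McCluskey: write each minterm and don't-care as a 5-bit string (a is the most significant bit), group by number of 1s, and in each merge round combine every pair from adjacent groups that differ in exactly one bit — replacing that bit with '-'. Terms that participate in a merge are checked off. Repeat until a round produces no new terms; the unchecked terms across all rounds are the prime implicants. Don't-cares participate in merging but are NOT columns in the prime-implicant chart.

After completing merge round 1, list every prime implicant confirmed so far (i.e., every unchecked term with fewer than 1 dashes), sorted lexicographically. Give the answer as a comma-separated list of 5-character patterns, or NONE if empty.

[col 0] 00101*, 00110*, 01000*, 01001*, 01010*, 01101*, 10000*, 10010*, 10110*, 10111*, 11000*, 11010*, 11100*, 11101*, 11110*
[col 1] -0110, -1000*, -1010*, -1101, 0-101, 01-01, 010-0*, 0100-, 1-000*, 1-010*, 1-110*, 10-10*, 100-0*, 1011-, 11-00*, 11-10*, 110-0*, 111-0*, 1110-
[col 2] -10-0, 1--10, 1-0-0, 11--0
Prime implicants: -0110, -10-0, -1101, 0-101, 01-01, 0100-, 1--10, 1-0-0, 1011-, 11--0, 1110-

NONE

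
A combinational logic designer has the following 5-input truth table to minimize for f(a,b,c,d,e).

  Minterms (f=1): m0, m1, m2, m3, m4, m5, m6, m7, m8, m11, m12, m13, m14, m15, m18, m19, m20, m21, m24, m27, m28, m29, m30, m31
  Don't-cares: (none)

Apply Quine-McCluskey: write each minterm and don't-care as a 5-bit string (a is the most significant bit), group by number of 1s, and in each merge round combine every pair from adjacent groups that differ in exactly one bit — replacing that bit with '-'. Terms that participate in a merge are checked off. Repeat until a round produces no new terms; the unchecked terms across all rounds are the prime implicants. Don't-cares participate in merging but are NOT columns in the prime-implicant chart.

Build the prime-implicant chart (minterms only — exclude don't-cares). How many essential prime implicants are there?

Round 0: 00000✓ 00001✓ 00010✓ 00011✓ 00100✓ 00101✓ 00110✓ 00111✓ 01000✓ 01011✓ 01100✓ 01101✓ 01110✓ 01111✓ 10010✓ 10011✓ 10100✓ 10101✓ 11000✓ 11011✓ 11100✓ 11101✓ 11110✓ 11111✓
Round 1: -0010✓ -0011✓ -0100✓ -0101✓ -1000✓ -1011✓ -1100✓ -1101✓ -1110✓ -1111✓ 0-000✓ 0-011✓ 0-100✓ 0-101✓ 0-110✓ 0-111✓ 00-00✓ 00-01✓ 00-10✓ 00-11✓ 000-0✓ 000-1✓ 0000-✓ 0001-✓ 001-0✓ 001-1✓ 0010-✓ 0011-✓ 01-00✓ 01-11✓ 011-0✓ 011-1✓ 0110-✓ 0111-✓ 1-011✓ 1-100✓ 1-101✓ 1001-✓ 1010-✓ 11-00✓ 11-11✓ 111-0✓ 111-1✓ 1110-✓ 1111-✓
Round 2: --011 --100✓ --101✓ -001- -010-✓ -1-00 -1-11 -11-0✓ -11-1✓ -110-✓ -111-✓ 0--00 0--11 0-1-0✓ 0-1-1✓ 0-10-✓ 0-11-✓ 00--0✓ 00--1✓ 00-0-✓ 00-1-✓ 000--✓ 001--✓ 011--✓ 1-10-✓ 111--✓
Round 3: --10- -11-- 0-1-- 00---
PIs = {--011, --10-, -001-, -1-00, -1-11, -11--, 0--00, 0--11, 0-1--, 00---}
Coverage chart:
  m0: 0--00,00---
  m1: 00--- ←essential
  m2: -001-,00---
  m3: --011,-001-,0--11,00---
  m4: --10-,0--00,0-1--,00---
  m5: --10-,0-1--,00---
  m6: 0-1--,00---
  m7: 0--11,0-1--,00---
  m8: -1-00,0--00
  m11: --011,-1-11,0--11
  m12: --10-,-1-00,-11--,0--00,0-1--
  m13: --10-,-11--,0-1--
  m14: -11--,0-1--
  m15: -1-11,-11--,0--11,0-1--
  m18: -001- ←essential
  m19: --011,-001-
  m20: --10- ←essential
  m21: --10- ←essential
  m24: -1-00 ←essential
  m27: --011,-1-11
  m28: --10-,-1-00,-11--
  m29: --10-,-11--
  m30: -11-- ←essential
  m31: -1-11,-11--
Essential: --10-, -001-, -1-00, -11--, 00---

5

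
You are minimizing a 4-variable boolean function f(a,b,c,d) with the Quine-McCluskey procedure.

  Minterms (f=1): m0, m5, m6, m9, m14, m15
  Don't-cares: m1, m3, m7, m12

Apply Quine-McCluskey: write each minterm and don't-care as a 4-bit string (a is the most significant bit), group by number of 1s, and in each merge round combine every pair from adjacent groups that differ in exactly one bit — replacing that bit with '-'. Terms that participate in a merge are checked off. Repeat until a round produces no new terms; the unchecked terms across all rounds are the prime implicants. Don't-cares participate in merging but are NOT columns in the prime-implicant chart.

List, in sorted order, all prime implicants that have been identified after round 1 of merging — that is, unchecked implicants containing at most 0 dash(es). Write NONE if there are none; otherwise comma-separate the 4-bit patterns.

[col 0] 0000*, 0001*, 0011*, 0101*, 0110*, 0111*, 1001*, 1100*, 1110*, 1111*
[col 1] -001, -110*, -111*, 0-01*, 0-11*, 00-1*, 000-, 01-1*, 011-*, 11-0, 111-*
[col 2] -11-, 0--1
Prime implicants: -001, -11-, 0--1, 000-, 11-0

NONE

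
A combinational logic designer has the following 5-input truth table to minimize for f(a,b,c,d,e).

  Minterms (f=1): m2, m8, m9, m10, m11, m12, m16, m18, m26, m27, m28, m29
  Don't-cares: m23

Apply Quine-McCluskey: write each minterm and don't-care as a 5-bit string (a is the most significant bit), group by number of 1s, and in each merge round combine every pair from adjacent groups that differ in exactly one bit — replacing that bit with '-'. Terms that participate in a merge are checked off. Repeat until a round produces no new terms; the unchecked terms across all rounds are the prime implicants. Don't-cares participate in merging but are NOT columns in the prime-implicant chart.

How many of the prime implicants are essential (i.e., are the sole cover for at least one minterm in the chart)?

5

size-2^0 implicants → 00010(✓)  01000(✓)  01001(✓)  01010(✓)  01011(✓)  01100(✓)  10000(✓)  10010(✓)  10111  11010(✓)  11011(✓)  11100(✓)  11101(✓)
size-2^1 implicants → -0010(✓)  -1010(✓)  -1011(✓)  -1100  0-010(✓)  01-00  010-0(✓)  010-1(✓)  0100-(✓)  0101-(✓)  1-010(✓)  100-0  1101-(✓)  1110-
size-2^2 implicants → --010  -101-  010--
Unchecked terms (primes): --010, -101-, -1100, 01-00, 010--, 100-0, 10111, 1110-
Minterm coverage:
  m2 ⊆ --010 [E]
  m8 ⊆ 01-00,010--
  m9 ⊆ 010-- [E]
  m10 ⊆ --010,-101-,010--
  m11 ⊆ -101-,010--
  m12 ⊆ -1100,01-00
  m16 ⊆ 100-0 [E]
  m18 ⊆ --010,100-0
  m26 ⊆ --010,-101-
  m27 ⊆ -101- [E]
  m28 ⊆ -1100,1110-
  m29 ⊆ 1110- [E]
E = {--010, -101-, 010--, 100-0, 1110-}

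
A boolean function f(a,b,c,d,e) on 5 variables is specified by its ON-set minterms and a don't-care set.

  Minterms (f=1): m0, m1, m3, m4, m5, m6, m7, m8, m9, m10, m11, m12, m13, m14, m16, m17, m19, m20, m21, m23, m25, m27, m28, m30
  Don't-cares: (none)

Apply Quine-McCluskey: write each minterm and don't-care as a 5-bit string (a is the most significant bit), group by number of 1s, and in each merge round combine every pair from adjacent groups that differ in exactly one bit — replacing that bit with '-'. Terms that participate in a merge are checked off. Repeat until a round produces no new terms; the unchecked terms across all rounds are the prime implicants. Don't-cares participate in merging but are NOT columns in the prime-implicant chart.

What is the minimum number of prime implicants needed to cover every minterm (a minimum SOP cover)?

Round 0: 00000✓ 00001✓ 00011✓ 00100✓ 00101✓ 00110✓ 00111✓ 01000✓ 01001✓ 01010✓ 01011✓ 01100✓ 01101✓ 01110✓ 10000✓ 10001✓ 10011✓ 10100✓ 10101✓ 10111✓ 11001✓ 11011✓ 11100✓ 11110✓
Round 1: -0000✓ -0001✓ -0011✓ -0100✓ -0101✓ -0111✓ -1001✓ -1011✓ -1100✓ -1110✓ 0-000✓ 0-001✓ 0-011✓ 0-100✓ 0-101✓ 0-110✓ 00-00✓ 00-01✓ 00-11✓ 000-1✓ 0000-✓ 001-0✓ 001-1✓ 0010-✓ 0011-✓ 01-00✓ 01-01✓ 01-10✓ 010-0✓ 010-1✓ 0100-✓ 0101-✓ 011-0✓ 0110-✓ 1-001✓ 1-011✓ 1-100✓ 10-00✓ 10-01✓ 10-11✓ 100-1✓ 1000-✓ 101-1✓ 1010-✓ 110-1✓ 111-0✓
Round 2: --001✓ --011✓ --100 -0-00✓ -0-01✓ -0-11✓ -00-1✓ -000-✓ -01-1✓ -010-✓ -10-1✓ -11-0 0--00✓ 0--01✓ 0-0-1✓ 0-00-✓ 0-1-0 0-10-✓ 00--1✓ 00-0-✓ 001-- 01--0 01-0-✓ 010-- 1-0-1✓ 10--1✓ 10-0-✓
Round 3: --0-1 -0--1 -0-0- 0--0-
PIs = {--0-1, --100, -0--1, -0-0-, -11-0, 0--0-, 0-1-0, 001--, 01--0, 010--}
Coverage chart:
  m0: -0-0-,0--0-
  m1: --0-1,-0--1,-0-0-,0--0-
  m3: --0-1,-0--1
  m4: --100,-0-0-,0--0-,0-1-0,001--
  m5: -0--1,-0-0-,0--0-,001--
  m6: 0-1-0,001--
  m7: -0--1,001--
  m8: 0--0-,01--0,010--
  m9: --0-1,0--0-,010--
  m10: 01--0,010--
  m11: --0-1,010--
  m12: --100,-11-0,0--0-,0-1-0,01--0
  m13: 0--0- ←essential
  m14: -11-0,0-1-0,01--0
  m16: -0-0- ←essential
  m17: --0-1,-0--1,-0-0-
  m19: --0-1,-0--1
  m20: --100,-0-0-
  m21: -0--1,-0-0-
  m23: -0--1 ←essential
  m25: --0-1 ←essential
  m27: --0-1 ←essential
  m28: --100,-11-0
  m30: -11-0 ←essential
Essential: --0-1, -0--1, -0-0-, -11-0, 0--0-
Petrick residual → 0-1-0, 01--0
Min cover (7 terms): c'e + b'e + b'd' + bce' + a'd' + a'ce' + a'be'

7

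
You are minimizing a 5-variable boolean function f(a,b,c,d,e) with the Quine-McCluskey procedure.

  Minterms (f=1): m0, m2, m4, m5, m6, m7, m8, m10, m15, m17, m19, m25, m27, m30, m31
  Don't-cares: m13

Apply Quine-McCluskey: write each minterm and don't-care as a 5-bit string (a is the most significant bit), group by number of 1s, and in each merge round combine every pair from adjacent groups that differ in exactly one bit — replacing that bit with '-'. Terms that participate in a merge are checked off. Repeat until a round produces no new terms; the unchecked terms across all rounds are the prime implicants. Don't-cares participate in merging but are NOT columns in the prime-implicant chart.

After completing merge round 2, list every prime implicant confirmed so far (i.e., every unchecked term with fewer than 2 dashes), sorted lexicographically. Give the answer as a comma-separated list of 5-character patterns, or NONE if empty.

-1111, 11-11, 1111-

size-2^0 implicants → 00000(✓)  00010(✓)  00100(✓)  00101(✓)  00110(✓)  00111(✓)  01000(✓)  01010(✓)  01101(✓)  01111(✓)  10001(✓)  10011(✓)  11001(✓)  11011(✓)  11110(✓)  11111(✓)
size-2^1 implicants → -1111  0-000(✓)  0-010(✓)  0-101(✓)  0-111(✓)  00-00(✓)  00-10(✓)  000-0(✓)  001-0(✓)  001-1(✓)  0010-(✓)  0011-(✓)  010-0(✓)  011-1(✓)  1-001(✓)  1-011(✓)  100-1(✓)  11-11  110-1(✓)  1111-
size-2^2 implicants → 0-0-0  0-1-1  00--0  001--  1-0-1
Unchecked terms (primes): -1111, 0-0-0, 0-1-1, 00--0, 001--, 1-0-1, 11-11, 1111-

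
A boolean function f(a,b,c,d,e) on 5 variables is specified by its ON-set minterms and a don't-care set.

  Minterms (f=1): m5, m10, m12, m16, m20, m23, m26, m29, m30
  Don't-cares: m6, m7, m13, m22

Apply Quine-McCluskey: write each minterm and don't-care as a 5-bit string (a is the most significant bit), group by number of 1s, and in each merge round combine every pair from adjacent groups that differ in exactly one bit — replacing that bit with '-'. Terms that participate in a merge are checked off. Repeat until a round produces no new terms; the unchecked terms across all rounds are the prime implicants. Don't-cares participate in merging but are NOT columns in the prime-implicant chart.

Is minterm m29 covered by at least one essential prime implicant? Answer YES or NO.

YES

[col 0] 00101*, 00110*, 00111*, 01010*, 01100*, 01101*, 10000*, 10100*, 10110*, 10111*, 11010*, 11101*, 11110*
[col 1] -0110*, -0111*, -1010, -1101, 0-101, 001-1, 0011-*, 0110-, 1-110, 10-00, 101-0, 1011-*, 11-10
[col 2] -011-
Prime implicants: -011-, -1010, -1101, 0-101, 001-1, 0110-, 1-110, 10-00, 101-0, 11-10
PI chart (minterm → PIs covering it):
  5 | 0-101,001-1
  10 | -1010  (sole → essential)
  12 | 0110-  (sole → essential)
  16 | 10-00  (sole → essential)
  20 | 10-00,101-0
  23 | -011-  (sole → essential)
  26 | -1010,11-10
  29 | -1101  (sole → essential)
  30 | 1-110,11-10
Essential prime implicants: -011-, -1010, -1101, 0110-, 10-00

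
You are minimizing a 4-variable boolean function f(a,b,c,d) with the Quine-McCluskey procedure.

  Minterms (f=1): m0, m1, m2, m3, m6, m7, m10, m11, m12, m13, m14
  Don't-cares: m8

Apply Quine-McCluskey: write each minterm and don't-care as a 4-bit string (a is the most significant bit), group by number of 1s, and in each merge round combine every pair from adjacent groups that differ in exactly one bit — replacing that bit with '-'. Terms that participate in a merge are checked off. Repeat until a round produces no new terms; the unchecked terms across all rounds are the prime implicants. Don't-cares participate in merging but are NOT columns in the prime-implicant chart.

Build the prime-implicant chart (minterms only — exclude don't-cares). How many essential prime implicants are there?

[col 0] 0000*, 0001*, 0010*, 0011*, 0110*, 0111*, 1000*, 1010*, 1011*, 1100*, 1101*, 1110*
[col 1] -000*, -010*, -011*, -110*, 0-10*, 0-11*, 00-0*, 00-1*, 000-*, 001-*, 011-*, 1-00*, 1-10*, 10-0*, 101-*, 11-0*, 110-
[col 2] --10, -0-0, -01-, 0-1-, 00--, 1--0
Prime implicants: --10, -0-0, -01-, 0-1-, 00--, 1--0, 110-
PI chart (minterm → PIs covering it):
  0 | -0-0,00--
  1 | 00--  (sole → essential)
  2 | --10,-0-0,-01-,0-1-,00--
  3 | -01-,0-1-,00--
  6 | --10,0-1-
  7 | 0-1-  (sole → essential)
  10 | --10,-0-0,-01-,1--0
  11 | -01-  (sole → essential)
  12 | 1--0,110-
  13 | 110-  (sole → essential)
  14 | --10,1--0
Essential prime implicants: -01-, 0-1-, 00--, 110-

4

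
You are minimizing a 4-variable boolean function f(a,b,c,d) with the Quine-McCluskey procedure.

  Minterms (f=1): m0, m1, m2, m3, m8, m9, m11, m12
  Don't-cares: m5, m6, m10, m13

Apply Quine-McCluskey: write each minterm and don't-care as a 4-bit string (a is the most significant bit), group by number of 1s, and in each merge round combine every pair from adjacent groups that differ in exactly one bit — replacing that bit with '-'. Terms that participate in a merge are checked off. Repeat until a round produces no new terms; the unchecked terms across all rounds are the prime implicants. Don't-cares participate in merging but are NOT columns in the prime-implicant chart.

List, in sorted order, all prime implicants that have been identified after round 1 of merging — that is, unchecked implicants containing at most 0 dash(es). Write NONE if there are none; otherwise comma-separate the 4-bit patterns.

[col 0] 0000*, 0001*, 0010*, 0011*, 0101*, 0110*, 1000*, 1001*, 1010*, 1011*, 1100*, 1101*
[col 1] -000*, -001*, -010*, -011*, -101*, 0-01*, 0-10, 00-0*, 00-1*, 000-*, 001-*, 1-00*, 1-01*, 10-0*, 10-1*, 100-*, 101-*, 110-*
[col 2] --01, -0-0*, -0-1*, -00-*, -01-*, 00--*, 1-0-, 10--*
[col 3] -0--
Prime implicants: --01, -0--, 0-10, 1-0-

NONE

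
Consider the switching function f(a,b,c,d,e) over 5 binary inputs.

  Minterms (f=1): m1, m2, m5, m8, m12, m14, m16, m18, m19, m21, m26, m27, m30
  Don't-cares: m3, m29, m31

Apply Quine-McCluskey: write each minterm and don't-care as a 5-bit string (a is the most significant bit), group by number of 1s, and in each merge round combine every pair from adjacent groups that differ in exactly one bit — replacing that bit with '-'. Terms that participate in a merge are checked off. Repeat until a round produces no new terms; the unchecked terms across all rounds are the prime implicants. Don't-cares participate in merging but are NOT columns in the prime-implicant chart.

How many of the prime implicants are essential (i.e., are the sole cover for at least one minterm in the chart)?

[col 0] 00001*, 00010*, 00011*, 00101*, 01000*, 01100*, 01110*, 10000*, 10010*, 10011*, 10101*, 11010*, 11011*, 11101*, 11110*, 11111*
[col 1] -0010*, -0011*, -0101, -1110, 00-01, 000-1, 0001-*, 01-00, 011-0, 1-010*, 1-011*, 1-101, 100-0, 1001-*, 11-10*, 11-11*, 1101-*, 111-1, 1111-*
[col 2] -001-, 1-01-, 11-1-
Prime implicants: -001-, -0101, -1110, 00-01, 000-1, 01-00, 011-0, 1-01-, 1-101, 100-0, 11-1-, 111-1
PI chart (minterm → PIs covering it):
  1 | 00-01,000-1
  2 | -001-  (sole → essential)
  5 | -0101,00-01
  8 | 01-00  (sole → essential)
  12 | 01-00,011-0
  14 | -1110,011-0
  16 | 100-0  (sole → essential)
  18 | -001-,1-01-,100-0
  19 | -001-,1-01-
  21 | -0101,1-101
  26 | 1-01-,11-1-
  27 | 1-01-,11-1-
  30 | -1110,11-1-
Essential prime implicants: -001-, 01-00, 100-0

3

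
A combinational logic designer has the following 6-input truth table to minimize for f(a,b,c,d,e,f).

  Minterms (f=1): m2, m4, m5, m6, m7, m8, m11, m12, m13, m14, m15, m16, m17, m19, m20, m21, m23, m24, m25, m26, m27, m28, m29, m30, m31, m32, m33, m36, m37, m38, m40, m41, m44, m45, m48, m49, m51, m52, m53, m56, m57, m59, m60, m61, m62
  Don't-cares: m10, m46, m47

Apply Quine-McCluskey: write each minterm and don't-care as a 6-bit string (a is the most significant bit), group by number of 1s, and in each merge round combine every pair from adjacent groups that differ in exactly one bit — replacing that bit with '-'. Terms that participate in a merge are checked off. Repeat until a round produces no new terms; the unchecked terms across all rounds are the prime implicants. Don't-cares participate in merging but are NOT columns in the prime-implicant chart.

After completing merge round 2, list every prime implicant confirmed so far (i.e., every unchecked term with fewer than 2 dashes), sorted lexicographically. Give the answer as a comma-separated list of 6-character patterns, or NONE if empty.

Round 0: 000010✓ 000100✓ 000101✓ 000110✓ 000111✓ 001000✓ 001010✓ 001011✓ 001100✓ 001101✓ 001110✓ 001111✓ 010000✓ 010001✓ 010011✓ 010100✓ 010101✓ 010111✓ 011000✓ 011001✓ 011010✓ 011011✓ 011100✓ 011101✓ 011110✓ 011111✓ 100000✓ 100001✓ 100100✓ 100101✓ 100110✓ 101000✓ 101001✓ 101100✓ 101101✓ 101110✓ 101111✓ 110000✓ 110001✓ 110011✓ 110100✓ 110101✓ 111000✓ 111001✓ 111011✓ 111100✓ 111101✓ 111110✓
Round 1: -00100✓ -00101✓ -00110✓ -01000✓ -01100✓ -01101✓ -01110✓ -01111✓ -10000✓ -10001✓ -10011✓ -10100✓ -10101✓ -11000✓ -11001✓ -11011✓ -11100✓ -11101✓ -11110✓ 0-0100✓ 0-0101✓ 0-0111✓ 0-1000✓ 0-1010✓ 0-1011✓ 0-1100✓ 0-1101✓ 0-1110✓ 0-1111✓ 00-010✓ 00-100✓ 00-101✓ 00-110✓ 00-111✓ 000-10✓ 0001-0✓ 0001-1✓ 00010-✓ 00011-✓ 001-00✓ 001-10✓ 001-11✓ 0010-0✓ 00101-✓ 0011-0✓ 0011-1✓ 00110-✓ 00111-✓ 01-000✓ 01-001✓ 01-011✓ 01-100✓ 01-101✓ 01-111✓ 010-00✓ 010-01✓ 010-11✓ 0100-1✓ 01000-✓ 0101-1✓ 01010-✓ 011-00✓ 011-01✓ 011-10✓ 011-11✓ 0110-0✓ 0110-1✓ 01100-✓ 01101-✓ 0111-0✓ 0111-1✓ 01110-✓ 01111-✓ 1-0000✓ 1-0001✓ 1-0100✓ 1-0101✓ 1-1000✓ 1-1001✓ 1-1100✓ 1-1101✓ 1-1110✓ 10-000✓ 10-001✓ 10-100✓ 10-101✓ 10-110✓ 100-00✓ 100-01✓ 10000-✓ 1001-0✓ 10010-✓ 101-00✓ 101-01✓ 10100-✓ 1011-0✓ 1011-1✓ 10110-✓ 10111-✓ 11-000✓ 11-001✓ 11-011✓ 11-100✓ 11-101✓ 110-00✓ 110-01✓ 1100-1✓ 11000-✓ 11010-✓ 111-00✓ 111-01✓ 1110-1✓ 11100-✓ 1111-0✓ 11110-✓
Round 2: --0100✓ --0101✓ --1000✓ --1100✓ --1101✓ --1110✓ -0-100✓ -0-101✓ -0-110✓ -001-0✓ -0010-✓ -01-00✓ -011-0✓ -011-1✓ -0110-✓ -0111-✓ -1-000✓ -1-001✓ -1-011✓ -1-100✓ -1-101✓ -10-00✓ -10-01✓ -100-1✓ -1000-✓ -1010-✓ -11-00✓ -11-01✓ -110-1✓ -1100-✓ -111-0✓ -1110-✓ 0--100✓ 0--101✓ 0--111✓ 0-01-1✓ 0-010-✓ 0-1-00✓ 0-1-10✓ 0-1-11✓ 0-10-0✓ 0-101-✓ 0-11-0✓ 0-11-1✓ 0-110-✓ 0-111-✓ 00--10 00-1-0✓ 00-1-1✓ 00-10-✓ 00-11-✓ 0001--✓ 001--0✓ 001-1-✓ 0011--✓ 01--00✓ 01--01✓ 01--11✓ 01-0-1✓ 01-00-✓ 01-1-1✓ 01-10-✓ 010--1✓ 010-0-✓ 011--0✓ 011--1✓ 011-0-✓ 011-1-✓ 0110--✓ 0111--✓ 1--000✓ 1--001✓ 1--100✓ 1--101✓ 1-0-00✓ 1-0-01✓ 1-000-✓ 1-010-✓ 1-1-00✓ 1-1-01✓ 1-100-✓ 1-11-0✓ 1-110-✓ 10--00✓ 10--01✓ 10-00-✓ 10-1-0✓ 10-10-✓ 100-0-✓ 101-0-✓ 1011--✓ 11--00✓ 11--01✓ 11-0-1✓ 11-00-✓ 11-10-✓ 110-0-✓ 111-0-✓
Round 3: ---100✓ ---101✓ --010-✓ --1-00 --11-0 --110-✓ -0-1-0 -0-10-✓ -011-- -1--00✓ -1--01✓ -1-0-1 -1-00-✓ -1-10-✓ -10-0-✓ -11-0-✓ 0--1-1 0--10-✓ 0-1--0 0-1-1- 0-11-- 00-1-- 01---1 01--0-✓ 011--- 1---00✓ 1---01✓ 1--00-✓ 1--10-✓ 1-0-0-✓ 1-1-0-✓ 10--0-✓ 11--0-✓
Round 4: ---10- -1--0- 1---0-
PIs = {---10-, --1-00, --11-0, -0-1-0, -011--, -1--0-, -1-0-1, 0--1-1, 0-1--0, 0-1-1-, 0-11--, 00--10, 00-1--, 01---1, 011---, 1---0-}

NONE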